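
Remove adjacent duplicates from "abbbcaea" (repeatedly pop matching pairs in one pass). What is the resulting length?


Input: abbbcaea
Stack-based adjacent duplicate removal:
  Read 'a': push. Stack: a
  Read 'b': push. Stack: ab
  Read 'b': matches stack top 'b' => pop. Stack: a
  Read 'b': push. Stack: ab
  Read 'c': push. Stack: abc
  Read 'a': push. Stack: abca
  Read 'e': push. Stack: abcae
  Read 'a': push. Stack: abcaea
Final stack: "abcaea" (length 6)

6


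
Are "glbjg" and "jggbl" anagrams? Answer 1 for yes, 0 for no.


Strings: "glbjg", "jggbl"
Sorted first:  bggjl
Sorted second: bggjl
Sorted forms match => anagrams

1


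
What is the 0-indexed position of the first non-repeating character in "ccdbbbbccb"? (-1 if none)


Input: ccdbbbbccb
Character frequencies:
  'b': 5
  'c': 4
  'd': 1
Scanning left to right for freq == 1:
  Position 0 ('c'): freq=4, skip
  Position 1 ('c'): freq=4, skip
  Position 2 ('d'): unique! => answer = 2

2


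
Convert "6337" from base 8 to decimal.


Input: "6337" in base 8
Positional expansion:
  Digit '6' (value 6) x 8^3 = 3072
  Digit '3' (value 3) x 8^2 = 192
  Digit '3' (value 3) x 8^1 = 24
  Digit '7' (value 7) x 8^0 = 7
Sum = 3295

3295


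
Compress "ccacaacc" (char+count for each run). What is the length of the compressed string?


Input: ccacaacc
Runs:
  'c' x 2 => "c2"
  'a' x 1 => "a1"
  'c' x 1 => "c1"
  'a' x 2 => "a2"
  'c' x 2 => "c2"
Compressed: "c2a1c1a2c2"
Compressed length: 10

10


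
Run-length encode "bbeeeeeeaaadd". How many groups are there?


Input: bbeeeeeeaaadd
Scanning for consecutive runs:
  Group 1: 'b' x 2 (positions 0-1)
  Group 2: 'e' x 6 (positions 2-7)
  Group 3: 'a' x 3 (positions 8-10)
  Group 4: 'd' x 2 (positions 11-12)
Total groups: 4

4


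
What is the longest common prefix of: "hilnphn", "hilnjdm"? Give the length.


Words: hilnphn, hilnjdm
  Position 0: all 'h' => match
  Position 1: all 'i' => match
  Position 2: all 'l' => match
  Position 3: all 'n' => match
  Position 4: ('p', 'j') => mismatch, stop
LCP = "hiln" (length 4)

4


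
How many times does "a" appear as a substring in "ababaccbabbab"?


Searching for "a" in "ababaccbabbab"
Scanning each position:
  Position 0: "a" => MATCH
  Position 1: "b" => no
  Position 2: "a" => MATCH
  Position 3: "b" => no
  Position 4: "a" => MATCH
  Position 5: "c" => no
  Position 6: "c" => no
  Position 7: "b" => no
  Position 8: "a" => MATCH
  Position 9: "b" => no
  Position 10: "b" => no
  Position 11: "a" => MATCH
  Position 12: "b" => no
Total occurrences: 5

5


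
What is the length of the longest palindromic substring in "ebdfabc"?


Input: "ebdfabc"
Checking substrings for palindromes:
  No multi-char palindromic substrings found
Longest palindromic substring: "e" with length 1

1


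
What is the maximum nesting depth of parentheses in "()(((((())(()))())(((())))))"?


Input: "()(((((())(()))())(((())))))"
Tracking depth:
  Position 0 '(': depth becomes 1
  Position 1 ')': depth becomes 0
  Position 2 '(': depth becomes 1
  Position 3 '(': depth becomes 2
  Position 4 '(': depth becomes 3
  Position 5 '(': depth becomes 4
  Position 6 '(': depth becomes 5
  Position 7 '(': depth becomes 6
  Position 8 ')': depth becomes 5
  Position 9 ')': depth becomes 4
  Position 10 '(': depth becomes 5
  Position 11 '(': depth becomes 6
  Position 12 ')': depth becomes 5
  Position 13 ')': depth becomes 4
  Position 14 ')': depth becomes 3
  Position 15 '(': depth becomes 4
  Position 16 ')': depth becomes 3
  Position 17 ')': depth becomes 2
  Position 18 '(': depth becomes 3
  Position 19 '(': depth becomes 4
  Position 20 '(': depth becomes 5
  Position 21 '(': depth becomes 6
  Position 22 ')': depth becomes 5
  Position 23 ')': depth becomes 4
  Position 24 ')': depth becomes 3
  Position 25 ')': depth becomes 2
  Position 26 ')': depth becomes 1
  Position 27 ')': depth becomes 0
Maximum depth reached: 6

6


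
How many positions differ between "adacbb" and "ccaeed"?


Comparing "adacbb" and "ccaeed" position by position:
  Position 0: 'a' vs 'c' => DIFFER
  Position 1: 'd' vs 'c' => DIFFER
  Position 2: 'a' vs 'a' => same
  Position 3: 'c' vs 'e' => DIFFER
  Position 4: 'b' vs 'e' => DIFFER
  Position 5: 'b' vs 'd' => DIFFER
Positions that differ: 5

5


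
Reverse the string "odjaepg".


Input: odjaepg
Reading characters right to left:
  Position 6: 'g'
  Position 5: 'p'
  Position 4: 'e'
  Position 3: 'a'
  Position 2: 'j'
  Position 1: 'd'
  Position 0: 'o'
Reversed: gpeajdo

gpeajdo


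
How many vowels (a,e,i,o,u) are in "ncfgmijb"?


Input: ncfgmijb
Checking each character:
  'n' at position 0: consonant
  'c' at position 1: consonant
  'f' at position 2: consonant
  'g' at position 3: consonant
  'm' at position 4: consonant
  'i' at position 5: vowel (running total: 1)
  'j' at position 6: consonant
  'b' at position 7: consonant
Total vowels: 1

1


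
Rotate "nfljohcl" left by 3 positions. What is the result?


Input: "nfljohcl", rotate left by 3
First 3 characters: "nfl"
Remaining characters: "johcl"
Concatenate remaining + first: "johcl" + "nfl" = "johclnfl"

johclnfl


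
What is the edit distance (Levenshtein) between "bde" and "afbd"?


Computing edit distance: "bde" -> "afbd"
DP table:
           a    f    b    d
      0    1    2    3    4
  b   1    1    2    2    3
  d   2    2    2    3    2
  e   3    3    3    3    3
Edit distance = dp[3][4] = 3

3


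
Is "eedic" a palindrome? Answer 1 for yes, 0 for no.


Input: eedic
Reversed: cidee
  Compare pos 0 ('e') with pos 4 ('c'): MISMATCH
  Compare pos 1 ('e') with pos 3 ('i'): MISMATCH
Result: not a palindrome

0


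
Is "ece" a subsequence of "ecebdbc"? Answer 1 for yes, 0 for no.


Check if "ece" is a subsequence of "ecebdbc"
Greedy scan:
  Position 0 ('e'): matches sub[0] = 'e'
  Position 1 ('c'): matches sub[1] = 'c'
  Position 2 ('e'): matches sub[2] = 'e'
  Position 3 ('b'): no match needed
  Position 4 ('d'): no match needed
  Position 5 ('b'): no match needed
  Position 6 ('c'): no match needed
All 3 characters matched => is a subsequence

1


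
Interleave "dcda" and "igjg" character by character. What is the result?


Interleaving "dcda" and "igjg":
  Position 0: 'd' from first, 'i' from second => "di"
  Position 1: 'c' from first, 'g' from second => "cg"
  Position 2: 'd' from first, 'j' from second => "dj"
  Position 3: 'a' from first, 'g' from second => "ag"
Result: dicgdjag

dicgdjag


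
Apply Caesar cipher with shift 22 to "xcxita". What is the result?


Caesar cipher: shift "xcxita" by 22
  'x' (pos 23) + 22 = pos 19 = 't'
  'c' (pos 2) + 22 = pos 24 = 'y'
  'x' (pos 23) + 22 = pos 19 = 't'
  'i' (pos 8) + 22 = pos 4 = 'e'
  't' (pos 19) + 22 = pos 15 = 'p'
  'a' (pos 0) + 22 = pos 22 = 'w'
Result: tytepw

tytepw


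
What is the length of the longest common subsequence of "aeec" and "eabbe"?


LCS of "aeec" and "eabbe"
DP table:
           e    a    b    b    e
      0    0    0    0    0    0
  a   0    0    1    1    1    1
  e   0    1    1    1    1    2
  e   0    1    1    1    1    2
  c   0    1    1    1    1    2
LCS length = dp[4][5] = 2

2


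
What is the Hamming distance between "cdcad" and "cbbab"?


Comparing "cdcad" and "cbbab" position by position:
  Position 0: 'c' vs 'c' => same
  Position 1: 'd' vs 'b' => differ
  Position 2: 'c' vs 'b' => differ
  Position 3: 'a' vs 'a' => same
  Position 4: 'd' vs 'b' => differ
Total differences (Hamming distance): 3

3


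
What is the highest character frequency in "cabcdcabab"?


Input: cabcdcabab
Character counts:
  'a': 3
  'b': 3
  'c': 3
  'd': 1
Maximum frequency: 3

3


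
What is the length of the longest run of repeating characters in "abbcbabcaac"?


Input: "abbcbabcaac"
Scanning for longest run:
  Position 1 ('b'): new char, reset run to 1
  Position 2 ('b'): continues run of 'b', length=2
  Position 3 ('c'): new char, reset run to 1
  Position 4 ('b'): new char, reset run to 1
  Position 5 ('a'): new char, reset run to 1
  Position 6 ('b'): new char, reset run to 1
  Position 7 ('c'): new char, reset run to 1
  Position 8 ('a'): new char, reset run to 1
  Position 9 ('a'): continues run of 'a', length=2
  Position 10 ('c'): new char, reset run to 1
Longest run: 'b' with length 2

2


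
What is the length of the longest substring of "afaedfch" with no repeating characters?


Input: "afaedfch"
Sliding window (track last position of each char):
  Position 0 ('a'): window [0,0] length 1 -- new best
  Position 1 ('f'): window [0,1] length 2 -- new best
  Position 2 ('a'): repeat (last at 0), move window start to 1
  Position 2 ('a'): window [1,2] length 2
  Position 3 ('e'): window [1,3] length 3 -- new best
  Position 4 ('d'): window [1,4] length 4 -- new best
  Position 5 ('f'): repeat (last at 1), move window start to 2
  Position 5 ('f'): window [2,5] length 4
  Position 6 ('c'): window [2,6] length 5 -- new best
  Position 7 ('h'): window [2,7] length 6 -- new best
Longest substring with no repeats: "aedfch" with length 6

6


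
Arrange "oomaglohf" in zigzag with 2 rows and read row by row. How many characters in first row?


Zigzag "oomaglohf" into 2 rows:
Placing characters:
  'o' => row 0
  'o' => row 1
  'm' => row 0
  'a' => row 1
  'g' => row 0
  'l' => row 1
  'o' => row 0
  'h' => row 1
  'f' => row 0
Rows:
  Row 0: "omgof"
  Row 1: "oalh"
First row length: 5

5


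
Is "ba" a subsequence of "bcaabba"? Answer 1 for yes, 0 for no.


Check if "ba" is a subsequence of "bcaabba"
Greedy scan:
  Position 0 ('b'): matches sub[0] = 'b'
  Position 1 ('c'): no match needed
  Position 2 ('a'): matches sub[1] = 'a'
  Position 3 ('a'): no match needed
  Position 4 ('b'): no match needed
  Position 5 ('b'): no match needed
  Position 6 ('a'): no match needed
All 2 characters matched => is a subsequence

1


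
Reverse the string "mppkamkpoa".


Input: mppkamkpoa
Reading characters right to left:
  Position 9: 'a'
  Position 8: 'o'
  Position 7: 'p'
  Position 6: 'k'
  Position 5: 'm'
  Position 4: 'a'
  Position 3: 'k'
  Position 2: 'p'
  Position 1: 'p'
  Position 0: 'm'
Reversed: aopkmakppm

aopkmakppm


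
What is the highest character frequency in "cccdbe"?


Input: cccdbe
Character counts:
  'b': 1
  'c': 3
  'd': 1
  'e': 1
Maximum frequency: 3

3


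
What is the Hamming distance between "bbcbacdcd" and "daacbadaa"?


Comparing "bbcbacdcd" and "daacbadaa" position by position:
  Position 0: 'b' vs 'd' => differ
  Position 1: 'b' vs 'a' => differ
  Position 2: 'c' vs 'a' => differ
  Position 3: 'b' vs 'c' => differ
  Position 4: 'a' vs 'b' => differ
  Position 5: 'c' vs 'a' => differ
  Position 6: 'd' vs 'd' => same
  Position 7: 'c' vs 'a' => differ
  Position 8: 'd' vs 'a' => differ
Total differences (Hamming distance): 8

8


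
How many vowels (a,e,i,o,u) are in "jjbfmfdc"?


Input: jjbfmfdc
Checking each character:
  'j' at position 0: consonant
  'j' at position 1: consonant
  'b' at position 2: consonant
  'f' at position 3: consonant
  'm' at position 4: consonant
  'f' at position 5: consonant
  'd' at position 6: consonant
  'c' at position 7: consonant
Total vowels: 0

0


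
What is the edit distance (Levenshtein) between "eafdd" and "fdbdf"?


Computing edit distance: "eafdd" -> "fdbdf"
DP table:
           f    d    b    d    f
      0    1    2    3    4    5
  e   1    1    2    3    4    5
  a   2    2    2    3    4    5
  f   3    2    3    3    4    4
  d   4    3    2    3    3    4
  d   5    4    3    3    3    4
Edit distance = dp[5][5] = 4

4


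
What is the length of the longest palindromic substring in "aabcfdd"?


Input: "aabcfdd"
Checking substrings for palindromes:
  [0:2] "aa" (len 2) => palindrome
  [5:7] "dd" (len 2) => palindrome
Longest palindromic substring: "aa" with length 2

2


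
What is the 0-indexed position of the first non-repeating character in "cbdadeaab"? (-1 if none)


Input: cbdadeaab
Character frequencies:
  'a': 3
  'b': 2
  'c': 1
  'd': 2
  'e': 1
Scanning left to right for freq == 1:
  Position 0 ('c'): unique! => answer = 0

0


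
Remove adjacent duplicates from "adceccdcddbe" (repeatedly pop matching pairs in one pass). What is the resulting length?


Input: adceccdcddbe
Stack-based adjacent duplicate removal:
  Read 'a': push. Stack: a
  Read 'd': push. Stack: ad
  Read 'c': push. Stack: adc
  Read 'e': push. Stack: adce
  Read 'c': push. Stack: adcec
  Read 'c': matches stack top 'c' => pop. Stack: adce
  Read 'd': push. Stack: adced
  Read 'c': push. Stack: adcedc
  Read 'd': push. Stack: adcedcd
  Read 'd': matches stack top 'd' => pop. Stack: adcedc
  Read 'b': push. Stack: adcedcb
  Read 'e': push. Stack: adcedcbe
Final stack: "adcedcbe" (length 8)

8


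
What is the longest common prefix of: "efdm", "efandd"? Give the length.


Words: efdm, efandd
  Position 0: all 'e' => match
  Position 1: all 'f' => match
  Position 2: ('d', 'a') => mismatch, stop
LCP = "ef" (length 2)

2


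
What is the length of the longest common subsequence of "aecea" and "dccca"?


LCS of "aecea" and "dccca"
DP table:
           d    c    c    c    a
      0    0    0    0    0    0
  a   0    0    0    0    0    1
  e   0    0    0    0    0    1
  c   0    0    1    1    1    1
  e   0    0    1    1    1    1
  a   0    0    1    1    1    2
LCS length = dp[5][5] = 2

2


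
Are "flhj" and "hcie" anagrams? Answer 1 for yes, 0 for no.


Strings: "flhj", "hcie"
Sorted first:  fhjl
Sorted second: cehi
Differ at position 0: 'f' vs 'c' => not anagrams

0


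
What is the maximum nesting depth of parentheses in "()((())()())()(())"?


Input: "()((())()())()(())"
Tracking depth:
  Position 0 '(': depth becomes 1
  Position 1 ')': depth becomes 0
  Position 2 '(': depth becomes 1
  Position 3 '(': depth becomes 2
  Position 4 '(': depth becomes 3
  Position 5 ')': depth becomes 2
  Position 6 ')': depth becomes 1
  Position 7 '(': depth becomes 2
  Position 8 ')': depth becomes 1
  Position 9 '(': depth becomes 2
  Position 10 ')': depth becomes 1
  Position 11 ')': depth becomes 0
  Position 12 '(': depth becomes 1
  Position 13 ')': depth becomes 0
  Position 14 '(': depth becomes 1
  Position 15 '(': depth becomes 2
  Position 16 ')': depth becomes 1
  Position 17 ')': depth becomes 0
Maximum depth reached: 3

3


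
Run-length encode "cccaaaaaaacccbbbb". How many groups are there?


Input: cccaaaaaaacccbbbb
Scanning for consecutive runs:
  Group 1: 'c' x 3 (positions 0-2)
  Group 2: 'a' x 7 (positions 3-9)
  Group 3: 'c' x 3 (positions 10-12)
  Group 4: 'b' x 4 (positions 13-16)
Total groups: 4

4


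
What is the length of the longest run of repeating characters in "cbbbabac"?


Input: "cbbbabac"
Scanning for longest run:
  Position 1 ('b'): new char, reset run to 1
  Position 2 ('b'): continues run of 'b', length=2
  Position 3 ('b'): continues run of 'b', length=3
  Position 4 ('a'): new char, reset run to 1
  Position 5 ('b'): new char, reset run to 1
  Position 6 ('a'): new char, reset run to 1
  Position 7 ('c'): new char, reset run to 1
Longest run: 'b' with length 3

3


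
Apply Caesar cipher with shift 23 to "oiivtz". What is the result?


Caesar cipher: shift "oiivtz" by 23
  'o' (pos 14) + 23 = pos 11 = 'l'
  'i' (pos 8) + 23 = pos 5 = 'f'
  'i' (pos 8) + 23 = pos 5 = 'f'
  'v' (pos 21) + 23 = pos 18 = 's'
  't' (pos 19) + 23 = pos 16 = 'q'
  'z' (pos 25) + 23 = pos 22 = 'w'
Result: lffsqw

lffsqw


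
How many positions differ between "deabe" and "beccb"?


Comparing "deabe" and "beccb" position by position:
  Position 0: 'd' vs 'b' => DIFFER
  Position 1: 'e' vs 'e' => same
  Position 2: 'a' vs 'c' => DIFFER
  Position 3: 'b' vs 'c' => DIFFER
  Position 4: 'e' vs 'b' => DIFFER
Positions that differ: 4

4


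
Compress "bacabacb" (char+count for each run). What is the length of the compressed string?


Input: bacabacb
Runs:
  'b' x 1 => "b1"
  'a' x 1 => "a1"
  'c' x 1 => "c1"
  'a' x 1 => "a1"
  'b' x 1 => "b1"
  'a' x 1 => "a1"
  'c' x 1 => "c1"
  'b' x 1 => "b1"
Compressed: "b1a1c1a1b1a1c1b1"
Compressed length: 16

16


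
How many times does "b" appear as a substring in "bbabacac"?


Searching for "b" in "bbabacac"
Scanning each position:
  Position 0: "b" => MATCH
  Position 1: "b" => MATCH
  Position 2: "a" => no
  Position 3: "b" => MATCH
  Position 4: "a" => no
  Position 5: "c" => no
  Position 6: "a" => no
  Position 7: "c" => no
Total occurrences: 3

3


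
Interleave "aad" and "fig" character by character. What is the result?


Interleaving "aad" and "fig":
  Position 0: 'a' from first, 'f' from second => "af"
  Position 1: 'a' from first, 'i' from second => "ai"
  Position 2: 'd' from first, 'g' from second => "dg"
Result: afaidg

afaidg


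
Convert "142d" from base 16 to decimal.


Input: "142d" in base 16
Positional expansion:
  Digit '1' (value 1) x 16^3 = 4096
  Digit '4' (value 4) x 16^2 = 1024
  Digit '2' (value 2) x 16^1 = 32
  Digit 'd' (value 13) x 16^0 = 13
Sum = 5165

5165


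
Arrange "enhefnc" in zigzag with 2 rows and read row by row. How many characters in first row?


Zigzag "enhefnc" into 2 rows:
Placing characters:
  'e' => row 0
  'n' => row 1
  'h' => row 0
  'e' => row 1
  'f' => row 0
  'n' => row 1
  'c' => row 0
Rows:
  Row 0: "ehfc"
  Row 1: "nen"
First row length: 4

4


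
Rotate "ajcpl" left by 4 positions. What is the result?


Input: "ajcpl", rotate left by 4
First 4 characters: "ajcp"
Remaining characters: "l"
Concatenate remaining + first: "l" + "ajcp" = "lajcp"

lajcp


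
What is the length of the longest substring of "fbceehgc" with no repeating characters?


Input: "fbceehgc"
Sliding window (track last position of each char):
  Position 0 ('f'): window [0,0] length 1 -- new best
  Position 1 ('b'): window [0,1] length 2 -- new best
  Position 2 ('c'): window [0,2] length 3 -- new best
  Position 3 ('e'): window [0,3] length 4 -- new best
  Position 4 ('e'): repeat (last at 3), move window start to 4
  Position 4 ('e'): window [4,4] length 1
  Position 5 ('h'): window [4,5] length 2
  Position 6 ('g'): window [4,6] length 3
  Position 7 ('c'): window [4,7] length 4
Longest substring with no repeats: "fbce" with length 4

4


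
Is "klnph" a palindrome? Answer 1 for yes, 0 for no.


Input: klnph
Reversed: hpnlk
  Compare pos 0 ('k') with pos 4 ('h'): MISMATCH
  Compare pos 1 ('l') with pos 3 ('p'): MISMATCH
Result: not a palindrome

0


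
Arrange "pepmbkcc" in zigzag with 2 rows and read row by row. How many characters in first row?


Zigzag "pepmbkcc" into 2 rows:
Placing characters:
  'p' => row 0
  'e' => row 1
  'p' => row 0
  'm' => row 1
  'b' => row 0
  'k' => row 1
  'c' => row 0
  'c' => row 1
Rows:
  Row 0: "ppbc"
  Row 1: "emkc"
First row length: 4

4


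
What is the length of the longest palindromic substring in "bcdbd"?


Input: "bcdbd"
Checking substrings for palindromes:
  [2:5] "dbd" (len 3) => palindrome
Longest palindromic substring: "dbd" with length 3

3


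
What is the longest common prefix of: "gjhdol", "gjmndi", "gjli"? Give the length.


Words: gjhdol, gjmndi, gjli
  Position 0: all 'g' => match
  Position 1: all 'j' => match
  Position 2: ('h', 'm', 'l') => mismatch, stop
LCP = "gj" (length 2)

2


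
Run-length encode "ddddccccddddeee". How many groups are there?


Input: ddddccccddddeee
Scanning for consecutive runs:
  Group 1: 'd' x 4 (positions 0-3)
  Group 2: 'c' x 4 (positions 4-7)
  Group 3: 'd' x 4 (positions 8-11)
  Group 4: 'e' x 3 (positions 12-14)
Total groups: 4

4


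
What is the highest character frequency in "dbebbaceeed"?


Input: dbebbaceeed
Character counts:
  'a': 1
  'b': 3
  'c': 1
  'd': 2
  'e': 4
Maximum frequency: 4

4


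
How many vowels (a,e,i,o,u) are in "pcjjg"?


Input: pcjjg
Checking each character:
  'p' at position 0: consonant
  'c' at position 1: consonant
  'j' at position 2: consonant
  'j' at position 3: consonant
  'g' at position 4: consonant
Total vowels: 0

0


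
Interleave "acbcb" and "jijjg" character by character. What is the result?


Interleaving "acbcb" and "jijjg":
  Position 0: 'a' from first, 'j' from second => "aj"
  Position 1: 'c' from first, 'i' from second => "ci"
  Position 2: 'b' from first, 'j' from second => "bj"
  Position 3: 'c' from first, 'j' from second => "cj"
  Position 4: 'b' from first, 'g' from second => "bg"
Result: ajcibjcjbg

ajcibjcjbg


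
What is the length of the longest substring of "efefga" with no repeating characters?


Input: "efefga"
Sliding window (track last position of each char):
  Position 0 ('e'): window [0,0] length 1 -- new best
  Position 1 ('f'): window [0,1] length 2 -- new best
  Position 2 ('e'): repeat (last at 0), move window start to 1
  Position 2 ('e'): window [1,2] length 2
  Position 3 ('f'): repeat (last at 1), move window start to 2
  Position 3 ('f'): window [2,3] length 2
  Position 4 ('g'): window [2,4] length 3 -- new best
  Position 5 ('a'): window [2,5] length 4 -- new best
Longest substring with no repeats: "efga" with length 4

4


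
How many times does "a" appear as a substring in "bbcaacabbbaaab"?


Searching for "a" in "bbcaacabbbaaab"
Scanning each position:
  Position 0: "b" => no
  Position 1: "b" => no
  Position 2: "c" => no
  Position 3: "a" => MATCH
  Position 4: "a" => MATCH
  Position 5: "c" => no
  Position 6: "a" => MATCH
  Position 7: "b" => no
  Position 8: "b" => no
  Position 9: "b" => no
  Position 10: "a" => MATCH
  Position 11: "a" => MATCH
  Position 12: "a" => MATCH
  Position 13: "b" => no
Total occurrences: 6

6


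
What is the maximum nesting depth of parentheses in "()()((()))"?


Input: "()()((()))"
Tracking depth:
  Position 0 '(': depth becomes 1
  Position 1 ')': depth becomes 0
  Position 2 '(': depth becomes 1
  Position 3 ')': depth becomes 0
  Position 4 '(': depth becomes 1
  Position 5 '(': depth becomes 2
  Position 6 '(': depth becomes 3
  Position 7 ')': depth becomes 2
  Position 8 ')': depth becomes 1
  Position 9 ')': depth becomes 0
Maximum depth reached: 3

3


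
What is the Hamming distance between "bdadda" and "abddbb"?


Comparing "bdadda" and "abddbb" position by position:
  Position 0: 'b' vs 'a' => differ
  Position 1: 'd' vs 'b' => differ
  Position 2: 'a' vs 'd' => differ
  Position 3: 'd' vs 'd' => same
  Position 4: 'd' vs 'b' => differ
  Position 5: 'a' vs 'b' => differ
Total differences (Hamming distance): 5

5


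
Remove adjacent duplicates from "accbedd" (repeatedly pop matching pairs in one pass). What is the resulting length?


Input: accbedd
Stack-based adjacent duplicate removal:
  Read 'a': push. Stack: a
  Read 'c': push. Stack: ac
  Read 'c': matches stack top 'c' => pop. Stack: a
  Read 'b': push. Stack: ab
  Read 'e': push. Stack: abe
  Read 'd': push. Stack: abed
  Read 'd': matches stack top 'd' => pop. Stack: abe
Final stack: "abe" (length 3)

3


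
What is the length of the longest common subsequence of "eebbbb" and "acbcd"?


LCS of "eebbbb" and "acbcd"
DP table:
           a    c    b    c    d
      0    0    0    0    0    0
  e   0    0    0    0    0    0
  e   0    0    0    0    0    0
  b   0    0    0    1    1    1
  b   0    0    0    1    1    1
  b   0    0    0    1    1    1
  b   0    0    0    1    1    1
LCS length = dp[6][5] = 1

1


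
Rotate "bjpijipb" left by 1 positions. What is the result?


Input: "bjpijipb", rotate left by 1
First 1 characters: "b"
Remaining characters: "jpijipb"
Concatenate remaining + first: "jpijipb" + "b" = "jpijipbb"

jpijipbb


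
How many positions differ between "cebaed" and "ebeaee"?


Comparing "cebaed" and "ebeaee" position by position:
  Position 0: 'c' vs 'e' => DIFFER
  Position 1: 'e' vs 'b' => DIFFER
  Position 2: 'b' vs 'e' => DIFFER
  Position 3: 'a' vs 'a' => same
  Position 4: 'e' vs 'e' => same
  Position 5: 'd' vs 'e' => DIFFER
Positions that differ: 4

4


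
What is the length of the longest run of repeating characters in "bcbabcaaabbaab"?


Input: "bcbabcaaabbaab"
Scanning for longest run:
  Position 1 ('c'): new char, reset run to 1
  Position 2 ('b'): new char, reset run to 1
  Position 3 ('a'): new char, reset run to 1
  Position 4 ('b'): new char, reset run to 1
  Position 5 ('c'): new char, reset run to 1
  Position 6 ('a'): new char, reset run to 1
  Position 7 ('a'): continues run of 'a', length=2
  Position 8 ('a'): continues run of 'a', length=3
  Position 9 ('b'): new char, reset run to 1
  Position 10 ('b'): continues run of 'b', length=2
  Position 11 ('a'): new char, reset run to 1
  Position 12 ('a'): continues run of 'a', length=2
  Position 13 ('b'): new char, reset run to 1
Longest run: 'a' with length 3

3


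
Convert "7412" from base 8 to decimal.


Input: "7412" in base 8
Positional expansion:
  Digit '7' (value 7) x 8^3 = 3584
  Digit '4' (value 4) x 8^2 = 256
  Digit '1' (value 1) x 8^1 = 8
  Digit '2' (value 2) x 8^0 = 2
Sum = 3850

3850


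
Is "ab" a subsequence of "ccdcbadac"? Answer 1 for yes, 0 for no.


Check if "ab" is a subsequence of "ccdcbadac"
Greedy scan:
  Position 0 ('c'): no match needed
  Position 1 ('c'): no match needed
  Position 2 ('d'): no match needed
  Position 3 ('c'): no match needed
  Position 4 ('b'): no match needed
  Position 5 ('a'): matches sub[0] = 'a'
  Position 6 ('d'): no match needed
  Position 7 ('a'): no match needed
  Position 8 ('c'): no match needed
Only matched 1/2 characters => not a subsequence

0


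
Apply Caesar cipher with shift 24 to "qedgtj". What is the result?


Caesar cipher: shift "qedgtj" by 24
  'q' (pos 16) + 24 = pos 14 = 'o'
  'e' (pos 4) + 24 = pos 2 = 'c'
  'd' (pos 3) + 24 = pos 1 = 'b'
  'g' (pos 6) + 24 = pos 4 = 'e'
  't' (pos 19) + 24 = pos 17 = 'r'
  'j' (pos 9) + 24 = pos 7 = 'h'
Result: ocberh

ocberh


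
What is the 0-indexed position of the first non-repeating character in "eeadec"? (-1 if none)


Input: eeadec
Character frequencies:
  'a': 1
  'c': 1
  'd': 1
  'e': 3
Scanning left to right for freq == 1:
  Position 0 ('e'): freq=3, skip
  Position 1 ('e'): freq=3, skip
  Position 2 ('a'): unique! => answer = 2

2


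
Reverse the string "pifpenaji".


Input: pifpenaji
Reading characters right to left:
  Position 8: 'i'
  Position 7: 'j'
  Position 6: 'a'
  Position 5: 'n'
  Position 4: 'e'
  Position 3: 'p'
  Position 2: 'f'
  Position 1: 'i'
  Position 0: 'p'
Reversed: ijanepfip

ijanepfip


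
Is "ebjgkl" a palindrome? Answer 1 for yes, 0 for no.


Input: ebjgkl
Reversed: lkgjbe
  Compare pos 0 ('e') with pos 5 ('l'): MISMATCH
  Compare pos 1 ('b') with pos 4 ('k'): MISMATCH
  Compare pos 2 ('j') with pos 3 ('g'): MISMATCH
Result: not a palindrome

0


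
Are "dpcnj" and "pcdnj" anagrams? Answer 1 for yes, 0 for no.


Strings: "dpcnj", "pcdnj"
Sorted first:  cdjnp
Sorted second: cdjnp
Sorted forms match => anagrams

1


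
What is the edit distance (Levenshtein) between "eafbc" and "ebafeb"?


Computing edit distance: "eafbc" -> "ebafeb"
DP table:
           e    b    a    f    e    b
      0    1    2    3    4    5    6
  e   1    0    1    2    3    4    5
  a   2    1    1    1    2    3    4
  f   3    2    2    2    1    2    3
  b   4    3    2    3    2    2    2
  c   5    4    3    3    3    3    3
Edit distance = dp[5][6] = 3

3


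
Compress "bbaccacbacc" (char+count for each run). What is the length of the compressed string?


Input: bbaccacbacc
Runs:
  'b' x 2 => "b2"
  'a' x 1 => "a1"
  'c' x 2 => "c2"
  'a' x 1 => "a1"
  'c' x 1 => "c1"
  'b' x 1 => "b1"
  'a' x 1 => "a1"
  'c' x 2 => "c2"
Compressed: "b2a1c2a1c1b1a1c2"
Compressed length: 16

16


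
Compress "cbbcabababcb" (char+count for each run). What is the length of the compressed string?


Input: cbbcabababcb
Runs:
  'c' x 1 => "c1"
  'b' x 2 => "b2"
  'c' x 1 => "c1"
  'a' x 1 => "a1"
  'b' x 1 => "b1"
  'a' x 1 => "a1"
  'b' x 1 => "b1"
  'a' x 1 => "a1"
  'b' x 1 => "b1"
  'c' x 1 => "c1"
  'b' x 1 => "b1"
Compressed: "c1b2c1a1b1a1b1a1b1c1b1"
Compressed length: 22

22


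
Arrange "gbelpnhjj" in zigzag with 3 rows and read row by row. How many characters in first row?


Zigzag "gbelpnhjj" into 3 rows:
Placing characters:
  'g' => row 0
  'b' => row 1
  'e' => row 2
  'l' => row 1
  'p' => row 0
  'n' => row 1
  'h' => row 2
  'j' => row 1
  'j' => row 0
Rows:
  Row 0: "gpj"
  Row 1: "blnj"
  Row 2: "eh"
First row length: 3

3


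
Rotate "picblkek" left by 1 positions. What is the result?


Input: "picblkek", rotate left by 1
First 1 characters: "p"
Remaining characters: "icblkek"
Concatenate remaining + first: "icblkek" + "p" = "icblkekp"

icblkekp


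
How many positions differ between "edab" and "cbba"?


Comparing "edab" and "cbba" position by position:
  Position 0: 'e' vs 'c' => DIFFER
  Position 1: 'd' vs 'b' => DIFFER
  Position 2: 'a' vs 'b' => DIFFER
  Position 3: 'b' vs 'a' => DIFFER
Positions that differ: 4

4


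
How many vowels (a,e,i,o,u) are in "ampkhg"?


Input: ampkhg
Checking each character:
  'a' at position 0: vowel (running total: 1)
  'm' at position 1: consonant
  'p' at position 2: consonant
  'k' at position 3: consonant
  'h' at position 4: consonant
  'g' at position 5: consonant
Total vowels: 1

1


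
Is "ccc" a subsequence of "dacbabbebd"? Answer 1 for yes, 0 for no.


Check if "ccc" is a subsequence of "dacbabbebd"
Greedy scan:
  Position 0 ('d'): no match needed
  Position 1 ('a'): no match needed
  Position 2 ('c'): matches sub[0] = 'c'
  Position 3 ('b'): no match needed
  Position 4 ('a'): no match needed
  Position 5 ('b'): no match needed
  Position 6 ('b'): no match needed
  Position 7 ('e'): no match needed
  Position 8 ('b'): no match needed
  Position 9 ('d'): no match needed
Only matched 1/3 characters => not a subsequence

0


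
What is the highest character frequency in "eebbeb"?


Input: eebbeb
Character counts:
  'b': 3
  'e': 3
Maximum frequency: 3

3


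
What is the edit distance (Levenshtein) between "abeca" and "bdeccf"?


Computing edit distance: "abeca" -> "bdeccf"
DP table:
           b    d    e    c    c    f
      0    1    2    3    4    5    6
  a   1    1    2    3    4    5    6
  b   2    1    2    3    4    5    6
  e   3    2    2    2    3    4    5
  c   4    3    3    3    2    3    4
  a   5    4    4    4    3    3    4
Edit distance = dp[5][6] = 4

4


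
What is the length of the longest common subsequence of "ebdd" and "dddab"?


LCS of "ebdd" and "dddab"
DP table:
           d    d    d    a    b
      0    0    0    0    0    0
  e   0    0    0    0    0    0
  b   0    0    0    0    0    1
  d   0    1    1    1    1    1
  d   0    1    2    2    2    2
LCS length = dp[4][5] = 2

2


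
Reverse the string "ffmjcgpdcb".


Input: ffmjcgpdcb
Reading characters right to left:
  Position 9: 'b'
  Position 8: 'c'
  Position 7: 'd'
  Position 6: 'p'
  Position 5: 'g'
  Position 4: 'c'
  Position 3: 'j'
  Position 2: 'm'
  Position 1: 'f'
  Position 0: 'f'
Reversed: bcdpgcjmff

bcdpgcjmff


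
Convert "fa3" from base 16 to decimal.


Input: "fa3" in base 16
Positional expansion:
  Digit 'f' (value 15) x 16^2 = 3840
  Digit 'a' (value 10) x 16^1 = 160
  Digit '3' (value 3) x 16^0 = 3
Sum = 4003

4003


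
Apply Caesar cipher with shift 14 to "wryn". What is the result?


Caesar cipher: shift "wryn" by 14
  'w' (pos 22) + 14 = pos 10 = 'k'
  'r' (pos 17) + 14 = pos 5 = 'f'
  'y' (pos 24) + 14 = pos 12 = 'm'
  'n' (pos 13) + 14 = pos 1 = 'b'
Result: kfmb

kfmb


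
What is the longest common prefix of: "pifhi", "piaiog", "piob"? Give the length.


Words: pifhi, piaiog, piob
  Position 0: all 'p' => match
  Position 1: all 'i' => match
  Position 2: ('f', 'a', 'o') => mismatch, stop
LCP = "pi" (length 2)

2


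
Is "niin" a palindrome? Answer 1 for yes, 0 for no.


Input: niin
Reversed: niin
  Compare pos 0 ('n') with pos 3 ('n'): match
  Compare pos 1 ('i') with pos 2 ('i'): match
Result: palindrome

1


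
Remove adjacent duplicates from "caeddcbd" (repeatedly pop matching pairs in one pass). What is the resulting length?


Input: caeddcbd
Stack-based adjacent duplicate removal:
  Read 'c': push. Stack: c
  Read 'a': push. Stack: ca
  Read 'e': push. Stack: cae
  Read 'd': push. Stack: caed
  Read 'd': matches stack top 'd' => pop. Stack: cae
  Read 'c': push. Stack: caec
  Read 'b': push. Stack: caecb
  Read 'd': push. Stack: caecbd
Final stack: "caecbd" (length 6)

6


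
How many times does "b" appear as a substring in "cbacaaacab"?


Searching for "b" in "cbacaaacab"
Scanning each position:
  Position 0: "c" => no
  Position 1: "b" => MATCH
  Position 2: "a" => no
  Position 3: "c" => no
  Position 4: "a" => no
  Position 5: "a" => no
  Position 6: "a" => no
  Position 7: "c" => no
  Position 8: "a" => no
  Position 9: "b" => MATCH
Total occurrences: 2

2


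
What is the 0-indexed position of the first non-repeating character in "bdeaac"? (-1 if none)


Input: bdeaac
Character frequencies:
  'a': 2
  'b': 1
  'c': 1
  'd': 1
  'e': 1
Scanning left to right for freq == 1:
  Position 0 ('b'): unique! => answer = 0

0


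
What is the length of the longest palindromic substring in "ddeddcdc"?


Input: "ddeddcdc"
Checking substrings for palindromes:
  [0:5] "ddedd" (len 5) => palindrome
  [1:4] "ded" (len 3) => palindrome
  [4:7] "dcd" (len 3) => palindrome
  [5:8] "cdc" (len 3) => palindrome
  [0:2] "dd" (len 2) => palindrome
  [3:5] "dd" (len 2) => palindrome
Longest palindromic substring: "ddedd" with length 5

5


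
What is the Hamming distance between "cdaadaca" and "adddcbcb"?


Comparing "cdaadaca" and "adddcbcb" position by position:
  Position 0: 'c' vs 'a' => differ
  Position 1: 'd' vs 'd' => same
  Position 2: 'a' vs 'd' => differ
  Position 3: 'a' vs 'd' => differ
  Position 4: 'd' vs 'c' => differ
  Position 5: 'a' vs 'b' => differ
  Position 6: 'c' vs 'c' => same
  Position 7: 'a' vs 'b' => differ
Total differences (Hamming distance): 6

6


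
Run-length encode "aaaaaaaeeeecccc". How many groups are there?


Input: aaaaaaaeeeecccc
Scanning for consecutive runs:
  Group 1: 'a' x 7 (positions 0-6)
  Group 2: 'e' x 4 (positions 7-10)
  Group 3: 'c' x 4 (positions 11-14)
Total groups: 3

3


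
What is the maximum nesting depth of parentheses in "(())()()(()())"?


Input: "(())()()(()())"
Tracking depth:
  Position 0 '(': depth becomes 1
  Position 1 '(': depth becomes 2
  Position 2 ')': depth becomes 1
  Position 3 ')': depth becomes 0
  Position 4 '(': depth becomes 1
  Position 5 ')': depth becomes 0
  Position 6 '(': depth becomes 1
  Position 7 ')': depth becomes 0
  Position 8 '(': depth becomes 1
  Position 9 '(': depth becomes 2
  Position 10 ')': depth becomes 1
  Position 11 '(': depth becomes 2
  Position 12 ')': depth becomes 1
  Position 13 ')': depth becomes 0
Maximum depth reached: 2

2


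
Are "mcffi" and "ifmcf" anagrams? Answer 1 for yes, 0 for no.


Strings: "mcffi", "ifmcf"
Sorted first:  cffim
Sorted second: cffim
Sorted forms match => anagrams

1


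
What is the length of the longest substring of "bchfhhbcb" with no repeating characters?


Input: "bchfhhbcb"
Sliding window (track last position of each char):
  Position 0 ('b'): window [0,0] length 1 -- new best
  Position 1 ('c'): window [0,1] length 2 -- new best
  Position 2 ('h'): window [0,2] length 3 -- new best
  Position 3 ('f'): window [0,3] length 4 -- new best
  Position 4 ('h'): repeat (last at 2), move window start to 3
  Position 4 ('h'): window [3,4] length 2
  Position 5 ('h'): repeat (last at 4), move window start to 5
  Position 5 ('h'): window [5,5] length 1
  Position 6 ('b'): window [5,6] length 2
  Position 7 ('c'): window [5,7] length 3
  Position 8 ('b'): repeat (last at 6), move window start to 7
  Position 8 ('b'): window [7,8] length 2
Longest substring with no repeats: "bchf" with length 4

4


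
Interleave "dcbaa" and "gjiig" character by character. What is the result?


Interleaving "dcbaa" and "gjiig":
  Position 0: 'd' from first, 'g' from second => "dg"
  Position 1: 'c' from first, 'j' from second => "cj"
  Position 2: 'b' from first, 'i' from second => "bi"
  Position 3: 'a' from first, 'i' from second => "ai"
  Position 4: 'a' from first, 'g' from second => "ag"
Result: dgcjbiaiag

dgcjbiaiag


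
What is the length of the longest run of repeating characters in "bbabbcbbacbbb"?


Input: "bbabbcbbacbbb"
Scanning for longest run:
  Position 1 ('b'): continues run of 'b', length=2
  Position 2 ('a'): new char, reset run to 1
  Position 3 ('b'): new char, reset run to 1
  Position 4 ('b'): continues run of 'b', length=2
  Position 5 ('c'): new char, reset run to 1
  Position 6 ('b'): new char, reset run to 1
  Position 7 ('b'): continues run of 'b', length=2
  Position 8 ('a'): new char, reset run to 1
  Position 9 ('c'): new char, reset run to 1
  Position 10 ('b'): new char, reset run to 1
  Position 11 ('b'): continues run of 'b', length=2
  Position 12 ('b'): continues run of 'b', length=3
Longest run: 'b' with length 3

3


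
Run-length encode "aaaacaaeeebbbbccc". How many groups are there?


Input: aaaacaaeeebbbbccc
Scanning for consecutive runs:
  Group 1: 'a' x 4 (positions 0-3)
  Group 2: 'c' x 1 (positions 4-4)
  Group 3: 'a' x 2 (positions 5-6)
  Group 4: 'e' x 3 (positions 7-9)
  Group 5: 'b' x 4 (positions 10-13)
  Group 6: 'c' x 3 (positions 14-16)
Total groups: 6

6


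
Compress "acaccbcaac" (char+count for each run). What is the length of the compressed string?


Input: acaccbcaac
Runs:
  'a' x 1 => "a1"
  'c' x 1 => "c1"
  'a' x 1 => "a1"
  'c' x 2 => "c2"
  'b' x 1 => "b1"
  'c' x 1 => "c1"
  'a' x 2 => "a2"
  'c' x 1 => "c1"
Compressed: "a1c1a1c2b1c1a2c1"
Compressed length: 16

16


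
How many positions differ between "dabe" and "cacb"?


Comparing "dabe" and "cacb" position by position:
  Position 0: 'd' vs 'c' => DIFFER
  Position 1: 'a' vs 'a' => same
  Position 2: 'b' vs 'c' => DIFFER
  Position 3: 'e' vs 'b' => DIFFER
Positions that differ: 3

3


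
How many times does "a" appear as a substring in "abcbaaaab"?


Searching for "a" in "abcbaaaab"
Scanning each position:
  Position 0: "a" => MATCH
  Position 1: "b" => no
  Position 2: "c" => no
  Position 3: "b" => no
  Position 4: "a" => MATCH
  Position 5: "a" => MATCH
  Position 6: "a" => MATCH
  Position 7: "a" => MATCH
  Position 8: "b" => no
Total occurrences: 5

5


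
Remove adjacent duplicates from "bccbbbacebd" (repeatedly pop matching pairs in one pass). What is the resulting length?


Input: bccbbbacebd
Stack-based adjacent duplicate removal:
  Read 'b': push. Stack: b
  Read 'c': push. Stack: bc
  Read 'c': matches stack top 'c' => pop. Stack: b
  Read 'b': matches stack top 'b' => pop. Stack: (empty)
  Read 'b': push. Stack: b
  Read 'b': matches stack top 'b' => pop. Stack: (empty)
  Read 'a': push. Stack: a
  Read 'c': push. Stack: ac
  Read 'e': push. Stack: ace
  Read 'b': push. Stack: aceb
  Read 'd': push. Stack: acebd
Final stack: "acebd" (length 5)

5


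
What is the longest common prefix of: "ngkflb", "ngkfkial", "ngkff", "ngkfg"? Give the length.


Words: ngkflb, ngkfkial, ngkff, ngkfg
  Position 0: all 'n' => match
  Position 1: all 'g' => match
  Position 2: all 'k' => match
  Position 3: all 'f' => match
  Position 4: ('l', 'k', 'f', 'g') => mismatch, stop
LCP = "ngkf" (length 4)

4


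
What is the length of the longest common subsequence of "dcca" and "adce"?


LCS of "dcca" and "adce"
DP table:
           a    d    c    e
      0    0    0    0    0
  d   0    0    1    1    1
  c   0    0    1    2    2
  c   0    0    1    2    2
  a   0    1    1    2    2
LCS length = dp[4][4] = 2

2


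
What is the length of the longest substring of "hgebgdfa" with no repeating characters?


Input: "hgebgdfa"
Sliding window (track last position of each char):
  Position 0 ('h'): window [0,0] length 1 -- new best
  Position 1 ('g'): window [0,1] length 2 -- new best
  Position 2 ('e'): window [0,2] length 3 -- new best
  Position 3 ('b'): window [0,3] length 4 -- new best
  Position 4 ('g'): repeat (last at 1), move window start to 2
  Position 4 ('g'): window [2,4] length 3
  Position 5 ('d'): window [2,5] length 4
  Position 6 ('f'): window [2,6] length 5 -- new best
  Position 7 ('a'): window [2,7] length 6 -- new best
Longest substring with no repeats: "ebgdfa" with length 6

6
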